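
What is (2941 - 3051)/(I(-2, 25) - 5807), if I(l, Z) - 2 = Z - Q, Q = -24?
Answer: 55/2878 ≈ 0.019111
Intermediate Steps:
I(l, Z) = 26 + Z (I(l, Z) = 2 + (Z - 1*(-24)) = 2 + (Z + 24) = 2 + (24 + Z) = 26 + Z)
(2941 - 3051)/(I(-2, 25) - 5807) = (2941 - 3051)/((26 + 25) - 5807) = -110/(51 - 5807) = -110/(-5756) = -110*(-1/5756) = 55/2878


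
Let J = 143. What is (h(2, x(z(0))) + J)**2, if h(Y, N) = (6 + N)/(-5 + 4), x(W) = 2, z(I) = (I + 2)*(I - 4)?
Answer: 18225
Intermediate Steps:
z(I) = (-4 + I)*(2 + I) (z(I) = (2 + I)*(-4 + I) = (-4 + I)*(2 + I))
h(Y, N) = -6 - N (h(Y, N) = (6 + N)/(-1) = (6 + N)*(-1) = -6 - N)
(h(2, x(z(0))) + J)**2 = ((-6 - 1*2) + 143)**2 = ((-6 - 2) + 143)**2 = (-8 + 143)**2 = 135**2 = 18225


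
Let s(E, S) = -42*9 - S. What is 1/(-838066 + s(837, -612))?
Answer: -1/837832 ≈ -1.1936e-6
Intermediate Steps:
s(E, S) = -378 - S
1/(-838066 + s(837, -612)) = 1/(-838066 + (-378 - 1*(-612))) = 1/(-838066 + (-378 + 612)) = 1/(-838066 + 234) = 1/(-837832) = -1/837832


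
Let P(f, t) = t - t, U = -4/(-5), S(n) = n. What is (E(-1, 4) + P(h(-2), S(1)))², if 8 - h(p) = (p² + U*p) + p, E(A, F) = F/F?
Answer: 1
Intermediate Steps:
E(A, F) = 1
U = ⅘ (U = -4*(-⅕) = ⅘ ≈ 0.80000)
h(p) = 8 - p² - 9*p/5 (h(p) = 8 - ((p² + 4*p/5) + p) = 8 - (p² + 9*p/5) = 8 + (-p² - 9*p/5) = 8 - p² - 9*p/5)
P(f, t) = 0
(E(-1, 4) + P(h(-2), S(1)))² = (1 + 0)² = 1² = 1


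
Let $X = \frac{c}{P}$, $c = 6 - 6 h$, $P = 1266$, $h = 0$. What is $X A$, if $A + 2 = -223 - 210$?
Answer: $- \frac{435}{211} \approx -2.0616$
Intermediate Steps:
$c = 6$ ($c = 6 - 0 = 6 + 0 = 6$)
$A = -435$ ($A = -2 - 433 = -435$)
$X = \frac{1}{211}$ ($X = \frac{6}{1266} = 6 \cdot \frac{1}{1266} = \frac{1}{211} \approx 0.0047393$)
$X A = \frac{1}{211} \left(-435\right) = - \frac{435}{211}$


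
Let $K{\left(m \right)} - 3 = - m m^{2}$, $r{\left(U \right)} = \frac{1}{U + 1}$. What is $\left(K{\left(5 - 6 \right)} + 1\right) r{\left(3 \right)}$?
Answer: $\frac{5}{4} \approx 1.25$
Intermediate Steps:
$r{\left(U \right)} = \frac{1}{1 + U}$
$K{\left(m \right)} = 3 - m^{3}$ ($K{\left(m \right)} = 3 - m m^{2} = 3 - m^{3}$)
$\left(K{\left(5 - 6 \right)} + 1\right) r{\left(3 \right)} = \frac{\left(3 - \left(5 - 6\right)^{3}\right) + 1}{1 + 3} = \frac{\left(3 - \left(5 - 6\right)^{3}\right) + 1}{4} = \left(\left(3 - \left(-1\right)^{3}\right) + 1\right) \frac{1}{4} = \left(\left(3 - -1\right) + 1\right) \frac{1}{4} = \left(\left(3 + 1\right) + 1\right) \frac{1}{4} = \left(4 + 1\right) \frac{1}{4} = 5 \cdot \frac{1}{4} = \frac{5}{4}$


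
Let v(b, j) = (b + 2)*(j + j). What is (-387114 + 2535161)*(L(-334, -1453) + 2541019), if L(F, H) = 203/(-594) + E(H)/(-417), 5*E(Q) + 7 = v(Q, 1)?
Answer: 204847390768565759/37530 ≈ 5.4582e+12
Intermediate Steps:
v(b, j) = 2*j*(2 + b) (v(b, j) = (2 + b)*(2*j) = 2*j*(2 + b))
E(Q) = -⅗ + 2*Q/5 (E(Q) = -7/5 + (2*1*(2 + Q))/5 = -7/5 + (4 + 2*Q)/5 = -7/5 + (⅘ + 2*Q/5) = -⅗ + 2*Q/5)
L(F, H) = -140491/412830 - 2*H/2085 (L(F, H) = 203/(-594) + (-⅗ + 2*H/5)/(-417) = 203*(-1/594) + (-⅗ + 2*H/5)*(-1/417) = -203/594 + (1/695 - 2*H/2085) = -140491/412830 - 2*H/2085)
(-387114 + 2535161)*(L(-334, -1453) + 2541019) = (-387114 + 2535161)*((-140491/412830 - 2/2085*(-1453)) + 2541019) = 2148047*((-140491/412830 + 2906/2085) + 2541019) = 2148047*(434897/412830 + 2541019) = 2148047*(1049009308667/412830) = 204847390768565759/37530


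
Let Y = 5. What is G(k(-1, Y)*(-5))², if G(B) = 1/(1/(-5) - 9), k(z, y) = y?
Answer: 25/2116 ≈ 0.011815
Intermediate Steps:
G(B) = -5/46 (G(B) = 1/(-⅕ - 9) = 1/(-46/5) = -5/46)
G(k(-1, Y)*(-5))² = (-5/46)² = 25/2116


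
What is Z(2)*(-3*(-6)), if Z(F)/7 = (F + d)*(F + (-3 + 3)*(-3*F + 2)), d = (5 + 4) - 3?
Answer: 2016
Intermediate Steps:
d = 6 (d = 9 - 3 = 6)
Z(F) = 7*F*(6 + F) (Z(F) = 7*((F + 6)*(F + (-3 + 3)*(-3*F + 2))) = 7*((6 + F)*(F + 0*(2 - 3*F))) = 7*((6 + F)*(F + 0)) = 7*((6 + F)*F) = 7*(F*(6 + F)) = 7*F*(6 + F))
Z(2)*(-3*(-6)) = (7*2*(6 + 2))*(-3*(-6)) = (7*2*8)*18 = 112*18 = 2016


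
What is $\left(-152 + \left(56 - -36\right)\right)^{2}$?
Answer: $3600$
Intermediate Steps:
$\left(-152 + \left(56 - -36\right)\right)^{2} = \left(-152 + \left(56 + 36\right)\right)^{2} = \left(-152 + 92\right)^{2} = \left(-60\right)^{2} = 3600$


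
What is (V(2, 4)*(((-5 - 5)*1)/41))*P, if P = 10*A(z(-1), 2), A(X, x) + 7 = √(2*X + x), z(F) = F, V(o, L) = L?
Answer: 2800/41 ≈ 68.293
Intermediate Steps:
A(X, x) = -7 + √(x + 2*X) (A(X, x) = -7 + √(2*X + x) = -7 + √(x + 2*X))
P = -70 (P = 10*(-7 + √(2 + 2*(-1))) = 10*(-7 + √(2 - 2)) = 10*(-7 + √0) = 10*(-7 + 0) = 10*(-7) = -70)
(V(2, 4)*(((-5 - 5)*1)/41))*P = (4*(((-5 - 5)*1)/41))*(-70) = (4*(-10*1*(1/41)))*(-70) = (4*(-10*1/41))*(-70) = (4*(-10/41))*(-70) = -40/41*(-70) = 2800/41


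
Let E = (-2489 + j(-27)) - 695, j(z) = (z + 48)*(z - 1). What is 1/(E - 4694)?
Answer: -1/8466 ≈ -0.00011812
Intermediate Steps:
j(z) = (-1 + z)*(48 + z) (j(z) = (48 + z)*(-1 + z) = (-1 + z)*(48 + z))
E = -3772 (E = (-2489 + (-48 + (-27)**2 + 47*(-27))) - 695 = (-2489 + (-48 + 729 - 1269)) - 695 = (-2489 - 588) - 695 = -3077 - 695 = -3772)
1/(E - 4694) = 1/(-3772 - 4694) = 1/(-8466) = -1/8466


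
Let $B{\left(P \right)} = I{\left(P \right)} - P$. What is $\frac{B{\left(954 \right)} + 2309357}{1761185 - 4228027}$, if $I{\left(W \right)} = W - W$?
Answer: $- \frac{2308403}{2466842} \approx -0.93577$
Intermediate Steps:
$I{\left(W \right)} = 0$
$B{\left(P \right)} = - P$ ($B{\left(P \right)} = 0 - P = - P$)
$\frac{B{\left(954 \right)} + 2309357}{1761185 - 4228027} = \frac{\left(-1\right) 954 + 2309357}{1761185 - 4228027} = \frac{-954 + 2309357}{-2466842} = 2308403 \left(- \frac{1}{2466842}\right) = - \frac{2308403}{2466842}$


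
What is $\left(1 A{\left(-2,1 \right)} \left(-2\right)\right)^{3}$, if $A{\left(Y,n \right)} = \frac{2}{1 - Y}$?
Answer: $- \frac{64}{27} \approx -2.3704$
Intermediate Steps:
$\left(1 A{\left(-2,1 \right)} \left(-2\right)\right)^{3} = \left(1 \left(- \frac{2}{-1 - 2}\right) \left(-2\right)\right)^{3} = \left(1 \left(- \frac{2}{-3}\right) \left(-2\right)\right)^{3} = \left(1 \left(\left(-2\right) \left(- \frac{1}{3}\right)\right) \left(-2\right)\right)^{3} = \left(1 \cdot \frac{2}{3} \left(-2\right)\right)^{3} = \left(\frac{2}{3} \left(-2\right)\right)^{3} = \left(- \frac{4}{3}\right)^{3} = - \frac{64}{27}$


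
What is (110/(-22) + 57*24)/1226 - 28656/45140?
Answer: 6598391/13835410 ≈ 0.47692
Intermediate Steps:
(110/(-22) + 57*24)/1226 - 28656/45140 = (110*(-1/22) + 1368)*(1/1226) - 28656*1/45140 = (-5 + 1368)*(1/1226) - 7164/11285 = 1363*(1/1226) - 7164/11285 = 1363/1226 - 7164/11285 = 6598391/13835410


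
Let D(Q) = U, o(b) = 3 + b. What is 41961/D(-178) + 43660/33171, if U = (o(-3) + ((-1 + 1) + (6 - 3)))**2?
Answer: 51565973/11057 ≈ 4663.6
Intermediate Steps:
U = 9 (U = ((3 - 3) + ((-1 + 1) + (6 - 3)))**2 = (0 + (0 + 3))**2 = (0 + 3)**2 = 3**2 = 9)
D(Q) = 9
41961/D(-178) + 43660/33171 = 41961/9 + 43660/33171 = 41961*(1/9) + 43660*(1/33171) = 13987/3 + 43660/33171 = 51565973/11057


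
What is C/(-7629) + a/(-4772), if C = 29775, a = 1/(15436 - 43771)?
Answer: -1342005100957/343850778660 ≈ -3.9029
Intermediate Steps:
a = -1/28335 (a = 1/(-28335) = -1/28335 ≈ -3.5292e-5)
C/(-7629) + a/(-4772) = 29775/(-7629) - 1/28335/(-4772) = 29775*(-1/7629) - 1/28335*(-1/4772) = -9925/2543 + 1/135214620 = -1342005100957/343850778660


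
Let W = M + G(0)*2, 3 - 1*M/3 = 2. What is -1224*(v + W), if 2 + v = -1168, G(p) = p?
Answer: 1428408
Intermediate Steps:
M = 3 (M = 9 - 3*2 = 9 - 6 = 3)
v = -1170 (v = -2 - 1168 = -1170)
W = 3 (W = 3 + 0*2 = 3 + 0 = 3)
-1224*(v + W) = -1224*(-1170 + 3) = -1224*(-1167) = 1428408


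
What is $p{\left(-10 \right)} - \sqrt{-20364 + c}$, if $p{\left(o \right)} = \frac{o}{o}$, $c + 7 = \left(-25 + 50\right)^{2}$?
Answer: $1 - 3 i \sqrt{2194} \approx 1.0 - 140.52 i$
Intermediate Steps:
$c = 618$ ($c = -7 + \left(-25 + 50\right)^{2} = -7 + 25^{2} = -7 + 625 = 618$)
$p{\left(o \right)} = 1$
$p{\left(-10 \right)} - \sqrt{-20364 + c} = 1 - \sqrt{-20364 + 618} = 1 - \sqrt{-19746} = 1 - 3 i \sqrt{2194}$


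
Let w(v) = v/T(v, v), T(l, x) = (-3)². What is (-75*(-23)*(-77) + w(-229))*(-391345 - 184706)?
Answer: 229585894118/3 ≈ 7.6529e+10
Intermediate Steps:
T(l, x) = 9
w(v) = v/9
(-75*(-23)*(-77) + w(-229))*(-391345 - 184706) = (-75*(-23)*(-77) + (⅑)*(-229))*(-391345 - 184706) = (1725*(-77) - 229/9)*(-576051) = (-132825 - 229/9)*(-576051) = -1195654/9*(-576051) = 229585894118/3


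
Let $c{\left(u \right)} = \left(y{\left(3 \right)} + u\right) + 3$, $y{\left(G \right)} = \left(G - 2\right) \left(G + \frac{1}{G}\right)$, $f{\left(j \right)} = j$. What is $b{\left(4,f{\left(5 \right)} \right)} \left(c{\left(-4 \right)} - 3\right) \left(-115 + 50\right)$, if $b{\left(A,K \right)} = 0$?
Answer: $0$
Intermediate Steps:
$y{\left(G \right)} = \left(-2 + G\right) \left(G + \frac{1}{G}\right)$
$c{\left(u \right)} = \frac{19}{3} + u$ ($c{\left(u \right)} = \left(\left(1 + 3^{2} - 6 - \frac{2}{3}\right) + u\right) + 3 = \left(\left(1 + 9 - 6 - \frac{2}{3}\right) + u\right) + 3 = \left(\frac{10}{3} + u\right) + 3 = \frac{19}{3} + u$)
$b{\left(4,f{\left(5 \right)} \right)} \left(c{\left(-4 \right)} - 3\right) \left(-115 + 50\right) = 0 \left(\left(\frac{19}{3} - 4\right) - 3\right) \left(-115 + 50\right) = 0 \left(\frac{7}{3} - 3\right) \left(-65\right) = 0 \left(- \frac{2}{3}\right) \left(-65\right) = 0 \left(-65\right) = 0$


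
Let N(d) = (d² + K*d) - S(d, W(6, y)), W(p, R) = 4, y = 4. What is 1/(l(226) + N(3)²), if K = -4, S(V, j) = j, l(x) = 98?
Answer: 1/147 ≈ 0.0068027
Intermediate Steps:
N(d) = -4 + d² - 4*d (N(d) = (d² - 4*d) - 1*4 = (d² - 4*d) - 4 = -4 + d² - 4*d)
1/(l(226) + N(3)²) = 1/(98 + (-4 + 3² - 4*3)²) = 1/(98 + (-4 + 9 - 12)²) = 1/(98 + (-7)²) = 1/(98 + 49) = 1/147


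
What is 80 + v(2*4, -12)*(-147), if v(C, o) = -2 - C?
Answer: 1550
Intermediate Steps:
80 + v(2*4, -12)*(-147) = 80 + (-2 - 2*4)*(-147) = 80 + (-2 - 1*8)*(-147) = 80 + (-2 - 8)*(-147) = 80 - 10*(-147) = 80 + 1470 = 1550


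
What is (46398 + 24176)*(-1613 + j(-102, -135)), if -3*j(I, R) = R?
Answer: -110660032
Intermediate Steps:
j(I, R) = -R/3
(46398 + 24176)*(-1613 + j(-102, -135)) = (46398 + 24176)*(-1613 - 1/3*(-135)) = 70574*(-1613 + 45) = 70574*(-1568) = -110660032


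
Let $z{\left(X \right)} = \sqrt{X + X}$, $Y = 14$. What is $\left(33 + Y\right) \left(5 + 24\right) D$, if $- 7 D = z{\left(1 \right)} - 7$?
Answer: $1363 - \frac{1363 \sqrt{2}}{7} \approx 1087.6$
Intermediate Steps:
$z{\left(X \right)} = \sqrt{2} \sqrt{X}$ ($z{\left(X \right)} = \sqrt{2 X} = \sqrt{2} \sqrt{X}$)
$D = 1 - \frac{\sqrt{2}}{7}$ ($D = - \frac{\sqrt{2} \sqrt{1} - 7}{7} = - \frac{\sqrt{2} \cdot 1 - 7}{7} = - \frac{\sqrt{2} - 7}{7} = - \frac{-7 + \sqrt{2}}{7} = 1 - \frac{\sqrt{2}}{7} \approx 0.79797$)
$\left(33 + Y\right) \left(5 + 24\right) D = \left(33 + 14\right) \left(5 + 24\right) \left(1 - \frac{\sqrt{2}}{7}\right) = 47 \cdot 29 \left(1 - \frac{\sqrt{2}}{7}\right) = 1363 \left(1 - \frac{\sqrt{2}}{7}\right) = 1363 - \frac{1363 \sqrt{2}}{7}$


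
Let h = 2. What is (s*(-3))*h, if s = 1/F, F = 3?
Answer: -2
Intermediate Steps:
s = ⅓ (s = 1/3 = ⅓ ≈ 0.33333)
(s*(-3))*h = ((⅓)*(-3))*2 = -1*2 = -2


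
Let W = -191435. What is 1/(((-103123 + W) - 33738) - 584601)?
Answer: -1/912897 ≈ -1.0954e-6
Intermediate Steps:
1/(((-103123 + W) - 33738) - 584601) = 1/(((-103123 - 191435) - 33738) - 584601) = 1/((-294558 - 33738) - 584601) = 1/(-328296 - 584601) = 1/(-912897) = -1/912897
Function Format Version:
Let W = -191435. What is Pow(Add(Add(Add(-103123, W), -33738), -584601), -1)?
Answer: Rational(-1, 912897) ≈ -1.0954e-6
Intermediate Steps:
Pow(Add(Add(Add(-103123, W), -33738), -584601), -1) = Pow(Add(Add(Add(-103123, -191435), -33738), -584601), -1) = Pow(Add(Add(-294558, -33738), -584601), -1) = Pow(Add(-328296, -584601), -1) = Pow(-912897, -1) = Rational(-1, 912897)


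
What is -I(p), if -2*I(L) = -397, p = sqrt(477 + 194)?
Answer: -397/2 ≈ -198.50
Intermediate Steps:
p = sqrt(671) ≈ 25.904
I(L) = 397/2 (I(L) = -1/2*(-397) = 397/2)
-I(p) = -1*397/2 = -397/2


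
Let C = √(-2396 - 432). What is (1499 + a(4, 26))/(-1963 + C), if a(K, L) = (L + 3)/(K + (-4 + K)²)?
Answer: -11827075/15424788 - 6025*I*√707/7712394 ≈ -0.76676 - 0.020772*I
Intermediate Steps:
C = 2*I*√707 (C = √(-2828) = 2*I*√707 ≈ 53.179*I)
a(K, L) = (3 + L)/(K + (-4 + K)²)
(1499 + a(4, 26))/(-1963 + C) = (1499 + (3 + 26)/(4 + (-4 + 4)²))/(-1963 + 2*I*√707) = (1499 + 29/(4 + 0²))/(-1963 + 2*I*√707) = (1499 + 29/(4 + 0))/(-1963 + 2*I*√707) = (1499 + 29/4)/(-1963 + 2*I*√707) = 6025/(4*(-1963 + 2*I*√707))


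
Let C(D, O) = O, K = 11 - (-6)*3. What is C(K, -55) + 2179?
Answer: 2124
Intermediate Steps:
K = 29 (K = 11 - 1*(-18) = 11 + 18 = 29)
C(K, -55) + 2179 = -55 + 2179 = 2124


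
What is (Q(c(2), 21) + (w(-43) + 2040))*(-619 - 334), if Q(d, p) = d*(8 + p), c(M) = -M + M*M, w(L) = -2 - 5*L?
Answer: -2202383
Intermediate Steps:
c(M) = M**2 - M (c(M) = -M + M**2 = M**2 - M)
(Q(c(2), 21) + (w(-43) + 2040))*(-619 - 334) = ((2*(-1 + 2))*(8 + 21) + ((-2 - 5*(-43)) + 2040))*(-619 - 334) = ((2*1)*29 + ((-2 + 215) + 2040))*(-953) = (2*29 + (213 + 2040))*(-953) = (58 + 2253)*(-953) = 2311*(-953) = -2202383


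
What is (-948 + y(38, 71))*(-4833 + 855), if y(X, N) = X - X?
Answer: 3771144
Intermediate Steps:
y(X, N) = 0
(-948 + y(38, 71))*(-4833 + 855) = (-948 + 0)*(-4833 + 855) = -948*(-3978) = 3771144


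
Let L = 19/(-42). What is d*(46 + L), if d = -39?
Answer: -24869/14 ≈ -1776.4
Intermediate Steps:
L = -19/42 (L = 19*(-1/42) = -19/42 ≈ -0.45238)
d*(46 + L) = -39*(46 - 19/42) = -39*1913/42 = -24869/14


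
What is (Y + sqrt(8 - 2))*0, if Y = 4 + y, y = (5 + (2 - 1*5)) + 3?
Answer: 0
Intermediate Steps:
y = 5 (y = (5 + (2 - 5)) + 3 = (5 - 3) + 3 = 2 + 3 = 5)
Y = 9 (Y = 4 + 5 = 9)
(Y + sqrt(8 - 2))*0 = (9 + sqrt(8 - 2))*0 = (9 + sqrt(6))*0 = 0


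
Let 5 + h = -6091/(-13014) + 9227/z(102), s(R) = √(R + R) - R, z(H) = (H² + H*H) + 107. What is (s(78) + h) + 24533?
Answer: 6655239427943/272187810 + 2*√39 ≈ 24463.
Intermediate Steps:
z(H) = 107 + 2*H² (z(H) = (H² + H²) + 107 = 2*H² + 107 = 107 + 2*H²)
s(R) = -R + √2*√R (s(R) = √(2*R) - R = √2*√R - R = -R + √2*√R)
h = -1113465607/272187810 (h = -5 + (-6091/(-13014) + 9227/(107 + 2*102²)) = -5 + (-6091*(-1/13014) + 9227/(107 + 2*10404)) = -5 + (6091/13014 + 9227/(107 + 20808)) = -5 + (6091/13014 + 9227/20915) = -5 + 247473443/272187810 = -1113465607/272187810 ≈ -4.0908)
(s(78) + h) + 24533 = ((-1*78 + √2*√78) - 1113465607/272187810) + 24533 = ((-78 + 2*√39) - 1113465607/272187810) + 24533 = (-22344114787/272187810 + 2*√39) + 24533 = 6655239427943/272187810 + 2*√39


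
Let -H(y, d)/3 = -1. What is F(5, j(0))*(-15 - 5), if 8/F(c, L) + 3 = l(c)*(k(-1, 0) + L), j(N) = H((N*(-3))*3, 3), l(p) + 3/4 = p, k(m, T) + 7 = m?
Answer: 640/97 ≈ 6.5979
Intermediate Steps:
k(m, T) = -7 + m
l(p) = -¾ + p
H(y, d) = 3 (H(y, d) = -3*(-1) = 3)
j(N) = 3
F(c, L) = 8/(-3 + (-8 + L)*(-¾ + c)) (F(c, L) = 8/(-3 + (-¾ + c)*((-7 - 1) + L)) = 8/(-3 + (-¾ + c)*(-8 + L)) = 8/(-3 + (-8 + L)*(-¾ + c)))
F(5, j(0))*(-15 - 5) = (32/(12 - 32*5 + 3*(-3 + 4*5)))*(-15 - 5) = (32/(12 - 160 + 3*(-3 + 20)))*(-20) = (32/(12 - 160 + 3*17))*(-20) = (32/(12 - 160 + 51))*(-20) = (32/(-97))*(-20) = (32*(-1/97))*(-20) = -32/97*(-20) = 640/97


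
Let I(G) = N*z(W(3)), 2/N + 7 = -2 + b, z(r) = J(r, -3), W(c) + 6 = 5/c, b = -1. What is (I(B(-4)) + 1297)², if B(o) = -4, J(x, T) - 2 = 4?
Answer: 41977441/25 ≈ 1.6791e+6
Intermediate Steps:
J(x, T) = 6 (J(x, T) = 2 + 4 = 6)
W(c) = -6 + 5/c
z(r) = 6
N = -⅕ (N = 2/(-7 + (-2 - 1)) = 2/(-7 - 3) = 2/(-10) = 2*(-⅒) = -⅕ ≈ -0.20000)
I(G) = -6/5 (I(G) = -⅕*6 = -6/5)
(I(B(-4)) + 1297)² = (-6/5 + 1297)² = (6479/5)² = 41977441/25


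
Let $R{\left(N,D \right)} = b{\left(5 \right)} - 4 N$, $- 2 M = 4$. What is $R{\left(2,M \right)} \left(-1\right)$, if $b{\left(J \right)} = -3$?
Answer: $11$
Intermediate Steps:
$M = -2$ ($M = \left(- \frac{1}{2}\right) 4 = -2$)
$R{\left(N,D \right)} = -3 - 4 N$
$R{\left(2,M \right)} \left(-1\right) = \left(-3 - 8\right) \left(-1\right) = \left(-11\right) \left(-1\right) = 11$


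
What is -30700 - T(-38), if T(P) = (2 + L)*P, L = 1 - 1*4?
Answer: -30738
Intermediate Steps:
L = -3 (L = 1 - 4 = -3)
T(P) = -P (T(P) = (2 - 3)*P = -P)
-30700 - T(-38) = -30700 - (-1)*(-38) = -30700 - 1*38 = -30700 - 38 = -30738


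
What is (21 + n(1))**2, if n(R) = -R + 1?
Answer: 441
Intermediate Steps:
n(R) = 1 - R
(21 + n(1))**2 = (21 + (1 - 1*1))**2 = (21 + (1 - 1))**2 = (21 + 0)**2 = 21**2 = 441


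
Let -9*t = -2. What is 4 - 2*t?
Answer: 32/9 ≈ 3.5556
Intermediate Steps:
t = 2/9 (t = -1/9*(-2) = 2/9 ≈ 0.22222)
4 - 2*t = 4 - 2*2/9 = 4 - 4/9 = 32/9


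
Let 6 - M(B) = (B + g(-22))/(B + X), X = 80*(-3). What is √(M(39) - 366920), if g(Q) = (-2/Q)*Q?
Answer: I*√14823685077/201 ≈ 605.73*I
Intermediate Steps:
X = -240
g(Q) = -2
M(B) = 6 - (-2 + B)/(-240 + B) (M(B) = 6 - (B - 2)/(B - 240) = 6 - (-2 + B)/(-240 + B))
√(M(39) - 366920) = √((-1438 + 5*39)/(-240 + 39) - 366920) = √((-1438 + 195)/(-201) - 366920) = √(-1/201*(-1243) - 366920) = √(1243/201 - 366920) = √(-73749677/201) = I*√14823685077/201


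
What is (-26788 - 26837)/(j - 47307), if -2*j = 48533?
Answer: 107250/143147 ≈ 0.74923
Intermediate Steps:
j = -48533/2 (j = -½*48533 = -48533/2 ≈ -24267.)
(-26788 - 26837)/(j - 47307) = (-26788 - 26837)/(-48533/2 - 47307) = -53625/(-143147/2) = -53625*(-2/143147) = 107250/143147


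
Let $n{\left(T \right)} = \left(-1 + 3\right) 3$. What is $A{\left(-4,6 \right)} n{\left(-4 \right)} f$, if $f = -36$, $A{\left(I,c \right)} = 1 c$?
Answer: $-1296$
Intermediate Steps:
$n{\left(T \right)} = 6$ ($n{\left(T \right)} = 2 \cdot 3 = 6$)
$A{\left(I,c \right)} = c$
$A{\left(-4,6 \right)} n{\left(-4 \right)} f = 6 \cdot 6 \left(-36\right) = 36 \left(-36\right) = -1296$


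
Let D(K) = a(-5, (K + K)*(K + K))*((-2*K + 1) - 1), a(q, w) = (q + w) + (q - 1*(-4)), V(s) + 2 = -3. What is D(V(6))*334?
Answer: 313960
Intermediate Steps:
V(s) = -5 (V(s) = -2 - 3 = -5)
a(q, w) = 4 + w + 2*q (a(q, w) = (q + w) + (q + 4) = (q + w) + (4 + q) = 4 + w + 2*q)
D(K) = -2*K*(-6 + 4*K²) (D(K) = (4 + (K + K)*(K + K) + 2*(-5))*((-2*K + 1) - 1) = (4 + (2*K)*(2*K) - 10)*((1 - 2*K) - 1) = (4 + 4*K² - 10)*(-2*K) = (-6 + 4*K²)*(-2*K) = -2*K*(-6 + 4*K²))
D(V(6))*334 = (-8*(-5)³ + 12*(-5))*334 = (-8*(-125) - 60)*334 = (1000 - 60)*334 = 940*334 = 313960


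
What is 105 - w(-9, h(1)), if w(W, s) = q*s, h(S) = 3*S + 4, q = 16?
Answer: -7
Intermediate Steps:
h(S) = 4 + 3*S
w(W, s) = 16*s
105 - w(-9, h(1)) = 105 - 16*(4 + 3*1) = 105 - 16*(4 + 3) = 105 - 16*7 = 105 - 1*112 = 105 - 112 = -7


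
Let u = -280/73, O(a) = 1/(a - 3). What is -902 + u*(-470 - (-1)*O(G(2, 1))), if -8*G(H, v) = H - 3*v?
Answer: 1514582/1679 ≈ 902.07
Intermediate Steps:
G(H, v) = -H/8 + 3*v/8 (G(H, v) = -(H - 3*v)/8 = -H/8 + 3*v/8)
O(a) = 1/(-3 + a)
u = -280/73 (u = -280*1/73 = -280/73 ≈ -3.8356)
-902 + u*(-470 - (-1)*O(G(2, 1))) = -902 - 280*(-470 - (-1)/(-3 + (-1/8*2 + (3/8)*1)))/73 = -902 - 280*(-470 - (-1)/(-3 + (-1/4 + 3/8)))/73 = -902 - 280*(-470 - (-1)/(-3 + 1/8))/73 = -902 - 280*(-470 - (-1)/(-23/8))/73 = -902 - 280*(-470 - (-1)*(-8)/23)/73 = -902 - 280*(-470 - 1*8/23)/73 = -902 - 280*(-470 - 8/23)/73 = -902 - 280/73*(-10818/23) = -902 + 3029040/1679 = 1514582/1679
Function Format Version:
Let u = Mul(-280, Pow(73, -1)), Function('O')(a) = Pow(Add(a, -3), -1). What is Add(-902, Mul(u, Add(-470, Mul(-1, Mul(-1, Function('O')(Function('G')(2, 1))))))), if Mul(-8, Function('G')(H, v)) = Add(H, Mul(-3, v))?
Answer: Rational(1514582, 1679) ≈ 902.07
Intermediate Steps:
Function('G')(H, v) = Add(Mul(Rational(-1, 8), H), Mul(Rational(3, 8), v)) (Function('G')(H, v) = Mul(Rational(-1, 8), Add(H, Mul(-3, v))) = Add(Mul(Rational(-1, 8), H), Mul(Rational(3, 8), v)))
Function('O')(a) = Pow(Add(-3, a), -1)
u = Rational(-280, 73) (u = Mul(-280, Rational(1, 73)) = Rational(-280, 73) ≈ -3.8356)
Add(-902, Mul(u, Add(-470, Mul(-1, Mul(-1, Function('O')(Function('G')(2, 1))))))) = Add(-902, Mul(Rational(-280, 73), Add(-470, Mul(-1, Mul(-1, Pow(Add(-3, Add(Mul(Rational(-1, 8), 2), Mul(Rational(3, 8), 1))), -1)))))) = Add(-902, Mul(Rational(-280, 73), Add(-470, Mul(-1, Mul(-1, Pow(Add(-3, Add(Rational(-1, 4), Rational(3, 8))), -1)))))) = Add(-902, Mul(Rational(-280, 73), Add(-470, Mul(-1, Mul(-1, Pow(Add(-3, Rational(1, 8)), -1)))))) = Add(-902, Mul(Rational(-280, 73), Add(-470, Mul(-1, Mul(-1, Pow(Rational(-23, 8), -1)))))) = Add(-902, Mul(Rational(-280, 73), Add(-470, Mul(-1, Mul(-1, Rational(-8, 23)))))) = Add(-902, Mul(Rational(-280, 73), Add(-470, Mul(-1, Rational(8, 23))))) = Add(-902, Mul(Rational(-280, 73), Add(-470, Rational(-8, 23)))) = Add(-902, Mul(Rational(-280, 73), Rational(-10818, 23))) = Add(-902, Rational(3029040, 1679)) = Rational(1514582, 1679)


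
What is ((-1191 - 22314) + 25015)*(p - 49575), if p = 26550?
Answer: -34767750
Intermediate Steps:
((-1191 - 22314) + 25015)*(p - 49575) = ((-1191 - 22314) + 25015)*(26550 - 49575) = (-23505 + 25015)*(-23025) = 1510*(-23025) = -34767750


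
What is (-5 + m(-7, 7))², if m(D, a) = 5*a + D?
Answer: 529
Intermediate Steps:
m(D, a) = D + 5*a
(-5 + m(-7, 7))² = (-5 + (-7 + 5*7))² = (-5 + (-7 + 35))² = (-5 + 28)² = 23² = 529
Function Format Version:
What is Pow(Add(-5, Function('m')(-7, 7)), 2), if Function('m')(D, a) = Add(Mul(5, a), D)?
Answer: 529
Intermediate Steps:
Function('m')(D, a) = Add(D, Mul(5, a))
Pow(Add(-5, Function('m')(-7, 7)), 2) = Pow(Add(-5, Add(-7, Mul(5, 7))), 2) = Pow(Add(-5, Add(-7, 35)), 2) = Pow(Add(-5, 28), 2) = Pow(23, 2) = 529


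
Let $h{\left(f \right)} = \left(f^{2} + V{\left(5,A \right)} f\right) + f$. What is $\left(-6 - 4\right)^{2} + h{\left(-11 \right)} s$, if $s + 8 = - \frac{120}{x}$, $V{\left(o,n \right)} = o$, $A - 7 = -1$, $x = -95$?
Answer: $- \frac{5140}{19} \approx -270.53$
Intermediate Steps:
$A = 6$ ($A = 7 - 1 = 6$)
$h{\left(f \right)} = f^{2} + 6 f$ ($h{\left(f \right)} = \left(f^{2} + 5 f\right) + f = f^{2} + 6 f$)
$s = - \frac{128}{19}$ ($s = -8 - \frac{120}{-95} = -8 - - \frac{24}{19} = -8 + \frac{24}{19} = - \frac{128}{19} \approx -6.7368$)
$\left(-6 - 4\right)^{2} + h{\left(-11 \right)} s = \left(-6 - 4\right)^{2} + - 11 \left(6 - 11\right) \left(- \frac{128}{19}\right) = \left(-10\right)^{2} + \left(-11\right) \left(-5\right) \left(- \frac{128}{19}\right) = 100 + 55 \left(- \frac{128}{19}\right) = 100 - \frac{7040}{19} = - \frac{5140}{19}$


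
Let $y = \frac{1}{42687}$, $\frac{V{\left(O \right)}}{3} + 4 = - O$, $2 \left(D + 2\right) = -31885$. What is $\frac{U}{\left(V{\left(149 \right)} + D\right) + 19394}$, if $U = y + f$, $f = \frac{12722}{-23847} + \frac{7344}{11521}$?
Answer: $\frac{813006419206}{23381486054656263} \approx 3.4771 \cdot 10^{-5}$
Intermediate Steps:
$D = - \frac{31889}{2}$ ($D = -2 + \frac{1}{2} \left(-31885\right) = -2 - \frac{31885}{2} = - \frac{31889}{2} \approx -15945.0$)
$V{\left(O \right)} = -12 - 3 O$ ($V{\left(O \right)} = -12 + 3 \left(- O\right) = -12 - 3 O$)
$f = \frac{28562206}{274741287}$ ($f = 12722 \left(- \frac{1}{23847}\right) + 7344 \cdot \frac{1}{11521} = - \frac{12722}{23847} + \frac{7344}{11521} = \frac{28562206}{274741287} \approx 0.10396$)
$y = \frac{1}{42687} \approx 2.3426 \cdot 10^{-5}$
$U = \frac{406503209603}{3909293772723}$ ($U = \frac{1}{42687} + \frac{28562206}{274741287} = \frac{406503209603}{3909293772723} \approx 0.10398$)
$\frac{U}{\left(V{\left(149 \right)} + D\right) + 19394} = \frac{406503209603}{3909293772723 \left(\left(\left(-12 - 447\right) - \frac{31889}{2}\right) + 19394\right)} = \frac{406503209603}{3909293772723 \left(\left(-459 - \frac{31889}{2}\right) + 19394\right)} = \frac{406503209603}{3909293772723 \left(- \frac{32807}{2} + 19394\right)} = \frac{406503209603}{3909293772723 \cdot \frac{5981}{2}} = \frac{406503209603}{3909293772723} \cdot \frac{2}{5981} = \frac{813006419206}{23381486054656263}$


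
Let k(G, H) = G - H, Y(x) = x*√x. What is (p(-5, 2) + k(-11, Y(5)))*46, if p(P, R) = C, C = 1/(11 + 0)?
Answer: -5520/11 - 230*√5 ≈ -1016.1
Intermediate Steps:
Y(x) = x^(3/2)
C = 1/11 ≈ 0.090909
p(P, R) = 1/11
(p(-5, 2) + k(-11, Y(5)))*46 = (1/11 + (-11 - 5^(3/2)))*46 = (1/11 + (-11 - 5*√5))*46 = (-120/11 - 5*√5)*46 = -5520/11 - 230*√5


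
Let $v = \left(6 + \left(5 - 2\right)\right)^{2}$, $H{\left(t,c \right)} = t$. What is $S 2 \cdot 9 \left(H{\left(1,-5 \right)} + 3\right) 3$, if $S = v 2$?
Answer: $34992$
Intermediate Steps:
$v = 81$ ($v = \left(6 + 3\right)^{2} = 9^{2} = 81$)
$S = 162$ ($S = 81 \cdot 2 = 162$)
$S 2 \cdot 9 \left(H{\left(1,-5 \right)} + 3\right) 3 = 162 \cdot 2 \cdot 9 \left(1 + 3\right) 3 = 324 \cdot 9 \cdot 4 \cdot 3 = 324 \cdot 9 \cdot 12 = 324 \cdot 108 = 34992$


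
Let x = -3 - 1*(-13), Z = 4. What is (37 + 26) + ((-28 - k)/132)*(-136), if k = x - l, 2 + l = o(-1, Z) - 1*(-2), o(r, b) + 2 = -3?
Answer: 3541/33 ≈ 107.30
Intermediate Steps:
o(r, b) = -5 (o(r, b) = -2 - 3 = -5)
x = 10 (x = -3 + 13 = 10)
l = -5 (l = -2 + (-5 - 1*(-2)) = -2 + (-5 + 2) = -2 - 3 = -5)
k = 15 (k = 10 - 1*(-5) = 10 + 5 = 15)
(37 + 26) + ((-28 - k)/132)*(-136) = (37 + 26) + ((-28 - 1*15)/132)*(-136) = 63 + ((-28 - 15)*(1/132))*(-136) = 63 - 43*1/132*(-136) = 63 - 43/132*(-136) = 63 + 1462/33 = 3541/33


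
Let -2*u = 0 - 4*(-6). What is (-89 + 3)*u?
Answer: 1032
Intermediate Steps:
u = -12 (u = -(0 - 4*(-6))/2 = -(0 + 24)/2 = -½*24 = -12)
(-89 + 3)*u = (-89 + 3)*(-12) = -86*(-12) = 1032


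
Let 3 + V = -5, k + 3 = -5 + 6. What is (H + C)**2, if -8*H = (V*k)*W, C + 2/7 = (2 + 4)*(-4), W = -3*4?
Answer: 4/49 ≈ 0.081633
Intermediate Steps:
k = -2 (k = -3 + (-5 + 6) = -3 + 1 = -2)
W = -12
V = -8 (V = -3 - 5 = -8)
C = -170/7 (C = -2/7 + (2 + 4)*(-4) = -2/7 + 6*(-4) = -2/7 - 24 = -170/7 ≈ -24.286)
H = 24 (H = -(-8*(-2))*(-12)/8 = -2*(-12) = -1/8*(-192) = 24)
(H + C)**2 = (24 - 170/7)**2 = (-2/7)**2 = 4/49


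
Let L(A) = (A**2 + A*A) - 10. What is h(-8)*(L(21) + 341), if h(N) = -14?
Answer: -16982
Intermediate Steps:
L(A) = -10 + 2*A**2 (L(A) = (A**2 + A**2) - 10 = 2*A**2 - 10 = -10 + 2*A**2)
h(-8)*(L(21) + 341) = -14*((-10 + 2*21**2) + 341) = -14*((-10 + 2*441) + 341) = -14*((-10 + 882) + 341) = -14*(872 + 341) = -14*1213 = -16982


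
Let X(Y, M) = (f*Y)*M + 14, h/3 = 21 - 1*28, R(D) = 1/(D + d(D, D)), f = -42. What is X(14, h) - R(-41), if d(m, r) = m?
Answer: 1013685/82 ≈ 12362.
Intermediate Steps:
R(D) = 1/(2*D) (R(D) = 1/(D + D) = 1/(2*D))
h = -21 (h = 3*(21 - 1*28) = 3*(21 - 28) = 3*(-7) = -21)
X(Y, M) = 14 - 42*M*Y (X(Y, M) = (-42*Y)*M + 14 = -42*M*Y + 14 = 14 - 42*M*Y)
X(14, h) - R(-41) = (14 - 42*(-21)*14) - 1/(2*(-41)) = (14 + 12348) - (-1)/(2*41) = 12362 - 1*(-1/82) = 12362 + 1/82 = 1013685/82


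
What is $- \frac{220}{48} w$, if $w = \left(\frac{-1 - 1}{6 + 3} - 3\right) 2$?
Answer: $\frac{1595}{54} \approx 29.537$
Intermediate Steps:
$w = - \frac{58}{9}$ ($w = \left(- \frac{2}{9} - 3\right) 2 = \left(- \frac{29}{9}\right) 2 = - \frac{58}{9} \approx -6.4444$)
$- \frac{220}{48} w = - \frac{220}{48} \left(- \frac{58}{9}\right) = \left(-220\right) \frac{1}{48} \left(- \frac{58}{9}\right) = \left(- \frac{55}{12}\right) \left(- \frac{58}{9}\right) = \frac{1595}{54}$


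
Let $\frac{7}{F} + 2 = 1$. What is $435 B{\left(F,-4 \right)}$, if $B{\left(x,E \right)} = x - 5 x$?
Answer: $12180$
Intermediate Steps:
$F = -7$ ($F = \frac{7}{-2 + 1} = \frac{7}{-1} = 7 \left(-1\right) = -7$)
$B{\left(x,E \right)} = - 4 x$
$435 B{\left(F,-4 \right)} = 435 \left(\left(-4\right) \left(-7\right)\right) = 435 \cdot 28 = 12180$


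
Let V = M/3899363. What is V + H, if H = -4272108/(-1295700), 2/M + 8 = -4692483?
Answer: 10557787776925091/3202102012065775 ≈ 3.2971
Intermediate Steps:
M = -2/4692491 (M = 2/(-8 - 4692483) = 2/(-4692491) = 2*(-1/4692491) = -2/4692491 ≈ -4.2621e-7)
V = -2/18297725783233 (V = -2/4692491/3899363 = -2/4692491*1/3899363 = -2/18297725783233 ≈ -1.0930e-13)
H = 577/175 (H = -4272108*(-1/1295700) = 577/175 ≈ 3.2971)
V + H = -2/18297725783233 + 577/175 = 10557787776925091/3202102012065775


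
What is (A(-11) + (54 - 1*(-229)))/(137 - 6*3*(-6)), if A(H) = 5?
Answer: 288/245 ≈ 1.1755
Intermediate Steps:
(A(-11) + (54 - 1*(-229)))/(137 - 6*3*(-6)) = (5 + (54 - 1*(-229)))/(137 - 6*3*(-6)) = (5 + (54 + 229))/(137 - 18*(-6)) = (5 + 283)/(137 + 108) = 288/245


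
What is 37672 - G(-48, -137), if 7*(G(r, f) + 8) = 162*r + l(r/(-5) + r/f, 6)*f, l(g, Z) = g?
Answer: 194928/5 ≈ 38986.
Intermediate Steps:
G(r, f) = -8 + 162*r/7 + f*(-r/5 + r/f)/7 (G(r, f) = -8 + (162*r + (r/(-5) + r/f)*f)/7 = -8 + (162*r + (r*(-⅕) + r/f)*f)/7 = -8 + (162*r + (-r/5 + r/f)*f)/7 = -8 + (162*r + f*(-r/5 + r/f))/7 = -8 + (162*r/7 + f*(-r/5 + r/f)/7) = -8 + 162*r/7 + f*(-r/5 + r/f)/7)
37672 - G(-48, -137) = 37672 - (-8 + (163/7)*(-48) - 1/35*(-137)*(-48)) = 37672 - (-8 - 7824/7 - 6576/35) = 37672 - 1*(-6568/5) = 37672 + 6568/5 = 194928/5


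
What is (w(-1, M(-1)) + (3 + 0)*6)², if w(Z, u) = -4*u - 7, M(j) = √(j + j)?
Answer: 89 - 88*I*√2 ≈ 89.0 - 124.45*I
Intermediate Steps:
M(j) = √2*√j (M(j) = √(2*j) = √2*√j)
w(Z, u) = -7 - 4*u
(w(-1, M(-1)) + (3 + 0)*6)² = ((-7 - 4*√2*√(-1)) + (3 + 0)*6)² = ((-7 - 4*√2*I) + 3*6)² = ((-7 - 4*I*√2) + 18)² = (11 - 4*I*√2)²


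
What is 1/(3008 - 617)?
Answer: 1/2391 ≈ 0.00041824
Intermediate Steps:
1/(3008 - 617) = 1/2391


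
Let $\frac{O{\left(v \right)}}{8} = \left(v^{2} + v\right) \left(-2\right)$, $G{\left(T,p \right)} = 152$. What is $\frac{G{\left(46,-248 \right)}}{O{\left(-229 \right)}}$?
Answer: $- \frac{1}{5496} \approx -0.00018195$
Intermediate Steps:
$O{\left(v \right)} = - 16 v - 16 v^{2}$ ($O{\left(v \right)} = 8 \left(v^{2} + v\right) \left(-2\right) = 8 \left(v + v^{2}\right) \left(-2\right) = 8 \left(- 2 v - 2 v^{2}\right) = - 16 v - 16 v^{2}$)
$\frac{G{\left(46,-248 \right)}}{O{\left(-229 \right)}} = \frac{152}{\left(-16\right) \left(-229\right) \left(1 - 229\right)} = \frac{152}{\left(-16\right) \left(-229\right) \left(-228\right)} = \frac{152}{-835392} = 152 \left(- \frac{1}{835392}\right) = - \frac{1}{5496}$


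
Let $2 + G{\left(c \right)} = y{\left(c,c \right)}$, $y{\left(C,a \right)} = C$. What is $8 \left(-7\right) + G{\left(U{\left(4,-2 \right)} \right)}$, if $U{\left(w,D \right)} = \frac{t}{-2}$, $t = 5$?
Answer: $- \frac{121}{2} \approx -60.5$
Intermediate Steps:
$U{\left(w,D \right)} = - \frac{5}{2}$ ($U{\left(w,D \right)} = \frac{5}{-2} = 5 \left(- \frac{1}{2}\right) = - \frac{5}{2}$)
$G{\left(c \right)} = -2 + c$
$8 \left(-7\right) + G{\left(U{\left(4,-2 \right)} \right)} = 8 \left(-7\right) - \frac{9}{2} = -56 - \frac{9}{2} = - \frac{121}{2}$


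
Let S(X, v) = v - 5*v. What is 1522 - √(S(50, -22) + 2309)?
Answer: 1522 - √2397 ≈ 1473.0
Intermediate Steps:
S(X, v) = -4*v
1522 - √(S(50, -22) + 2309) = 1522 - √(-4*(-22) + 2309) = 1522 - √(88 + 2309) = 1522 - √2397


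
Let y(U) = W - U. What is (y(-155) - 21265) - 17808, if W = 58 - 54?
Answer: -38914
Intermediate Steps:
W = 4
y(U) = 4 - U
(y(-155) - 21265) - 17808 = ((4 - 1*(-155)) - 21265) - 17808 = ((4 + 155) - 21265) - 17808 = (159 - 21265) - 17808 = -21106 - 17808 = -38914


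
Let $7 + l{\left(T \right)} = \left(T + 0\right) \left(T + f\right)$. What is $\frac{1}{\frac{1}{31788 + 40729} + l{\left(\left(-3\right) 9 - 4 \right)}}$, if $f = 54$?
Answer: $- \frac{72517}{52212239} \approx -0.0013889$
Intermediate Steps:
$l{\left(T \right)} = -7 + T \left(54 + T\right)$ ($l{\left(T \right)} = -7 + \left(T + 0\right) \left(T + 54\right) = -7 + T \left(54 + T\right)$)
$\frac{1}{\frac{1}{31788 + 40729} + l{\left(\left(-3\right) 9 - 4 \right)}} = \frac{1}{\frac{1}{31788 + 40729} + \left(-7 + \left(\left(-3\right) 9 - 4\right)^{2} + 54 \left(\left(-3\right) 9 - 4\right)\right)} = \frac{1}{\frac{1}{72517} + \left(-7 + \left(-27 - 4\right)^{2} + 54 \left(-27 - 4\right)\right)} = \frac{1}{\frac{1}{72517} + \left(-7 + \left(-31\right)^{2} + 54 \left(-31\right)\right)} = \frac{1}{\frac{1}{72517} - 720} = \frac{1}{- \frac{52212239}{72517}} = - \frac{72517}{52212239}$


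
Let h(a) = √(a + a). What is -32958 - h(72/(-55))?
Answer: -32958 - 12*I*√55/55 ≈ -32958.0 - 1.6181*I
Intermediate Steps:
h(a) = √2*√a (h(a) = √(2*a) = √2*√a)
-32958 - h(72/(-55)) = -32958 - √2*√(72/(-55)) = -32958 - √2*√(72*(-1/55)) = -32958 - √2*√(-72/55) = -32958 - √2*6*I*√110/55 = -32958 - 12*I*√55/55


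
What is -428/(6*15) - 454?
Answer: -20644/45 ≈ -458.76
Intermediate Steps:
-428/(6*15) - 454 = -428/90 - 454 = -428*1/90 - 454 = -214/45 - 454 = -20644/45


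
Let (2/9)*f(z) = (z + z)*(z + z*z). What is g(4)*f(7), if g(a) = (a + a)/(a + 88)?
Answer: 7056/23 ≈ 306.78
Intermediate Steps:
g(a) = 2*a/(88 + a) (g(a) = (2*a)/(88 + a) = 2*a/(88 + a))
f(z) = 9*z*(z + z²) (f(z) = 9*((z + z)*(z + z*z))/2 = 9*((2*z)*(z + z²))/2 = 9*(2*z*(z + z²))/2 = 9*z*(z + z²))
g(4)*f(7) = (2*4/(88 + 4))*(9*7²*(1 + 7)) = (2*4/92)*(9*49*8) = (2*4*(1/92))*3528 = (2/23)*3528 = 7056/23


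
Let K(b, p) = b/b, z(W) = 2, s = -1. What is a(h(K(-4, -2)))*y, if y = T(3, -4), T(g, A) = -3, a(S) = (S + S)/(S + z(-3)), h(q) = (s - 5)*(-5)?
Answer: -45/8 ≈ -5.6250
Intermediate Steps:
K(b, p) = 1
h(q) = 30 (h(q) = (-1 - 5)*(-5) = -6*(-5) = 30)
a(S) = 2*S/(2 + S) (a(S) = (S + S)/(S + 2) = (2*S)/(2 + S) = 2*S/(2 + S))
y = -3
a(h(K(-4, -2)))*y = (2*30/(2 + 30))*(-3) = (2*30/32)*(-3) = (2*30*(1/32))*(-3) = (15/8)*(-3) = -45/8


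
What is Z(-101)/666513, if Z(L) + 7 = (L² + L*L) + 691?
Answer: 21086/666513 ≈ 0.031636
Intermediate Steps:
Z(L) = 684 + 2*L² (Z(L) = -7 + ((L² + L*L) + 691) = -7 + ((L² + L²) + 691) = -7 + (2*L² + 691) = -7 + (691 + 2*L²) = 684 + 2*L²)
Z(-101)/666513 = (684 + 2*(-101)²)/666513 = (684 + 2*10201)*(1/666513) = (684 + 20402)*(1/666513) = 21086*(1/666513) = 21086/666513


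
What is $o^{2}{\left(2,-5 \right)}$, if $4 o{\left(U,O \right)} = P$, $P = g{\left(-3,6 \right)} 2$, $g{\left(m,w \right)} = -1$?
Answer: $\frac{1}{4} \approx 0.25$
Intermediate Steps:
$P = -2$ ($P = \left(-1\right) 2 = -2$)
$o{\left(U,O \right)} = - \frac{1}{2}$ ($o{\left(U,O \right)} = \frac{1}{4} \left(-2\right) = - \frac{1}{2}$)
$o^{2}{\left(2,-5 \right)} = \left(- \frac{1}{2}\right)^{2} = \frac{1}{4}$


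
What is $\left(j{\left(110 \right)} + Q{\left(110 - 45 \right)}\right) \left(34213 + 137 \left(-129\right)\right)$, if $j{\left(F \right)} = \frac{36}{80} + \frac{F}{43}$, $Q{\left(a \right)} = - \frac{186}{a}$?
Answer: $\frac{1355453}{559} \approx 2424.8$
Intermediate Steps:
$j{\left(F \right)} = \frac{9}{20} + \frac{F}{43}$ ($j{\left(F \right)} = 36 \cdot \frac{1}{80} + F \frac{1}{43} = \frac{9}{20} + \frac{F}{43}$)
$\left(j{\left(110 \right)} + Q{\left(110 - 45 \right)}\right) \left(34213 + 137 \left(-129\right)\right) = \left(\left(\frac{9}{20} + \frac{1}{43} \cdot 110\right) - \frac{186}{110 - 45}\right) \left(34213 + 137 \left(-129\right)\right) = \left(\left(\frac{9}{20} + \frac{110}{43}\right) - \frac{186}{65}\right) \left(34213 - 17673\right) = \left(\frac{2587}{860} - \frac{186}{65}\right) 16540 = \frac{1639}{11180} \cdot 16540 = \frac{1355453}{559}$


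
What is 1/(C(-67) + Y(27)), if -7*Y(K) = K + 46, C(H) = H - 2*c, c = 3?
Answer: -7/584 ≈ -0.011986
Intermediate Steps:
C(H) = -6 + H (C(H) = H - 2*3 = H - 6 = -6 + H)
Y(K) = -46/7 - K/7 (Y(K) = -(K + 46)/7 = -(46 + K)/7 = -46/7 - K/7)
1/(C(-67) + Y(27)) = 1/((-6 - 67) + (-46/7 - 1/7*27)) = 1/(-73 + (-46/7 - 27/7)) = 1/(-73 - 73/7) = 1/(-584/7) = -7/584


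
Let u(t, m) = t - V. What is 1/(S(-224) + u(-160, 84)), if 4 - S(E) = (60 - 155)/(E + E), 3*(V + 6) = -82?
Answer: -1344/165149 ≈ -0.0081381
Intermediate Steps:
V = -100/3 (V = -6 + (⅓)*(-82) = -6 - 82/3 = -100/3 ≈ -33.333)
u(t, m) = 100/3 + t (u(t, m) = t - 1*(-100/3) = t + 100/3 = 100/3 + t)
S(E) = 4 + 95/(2*E) (S(E) = 4 - (60 - 155)/(E + E) = 4 - (-95)/(2*E) = 4 + 95/(2*E))
1/(S(-224) + u(-160, 84)) = 1/((4 + (95/2)/(-224)) + (100/3 - 160)) = 1/((4 + (95/2)*(-1/224)) - 380/3) = 1/((4 - 95/448) - 380/3) = 1/(1697/448 - 380/3) = 1/(-165149/1344) = -1344/165149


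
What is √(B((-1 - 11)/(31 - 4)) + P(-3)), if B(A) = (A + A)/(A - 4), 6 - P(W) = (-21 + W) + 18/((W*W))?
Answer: √705/5 ≈ 5.3104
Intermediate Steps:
P(W) = 27 - W - 18/W² (P(W) = 6 - ((-21 + W) + 18/((W*W))) = 6 - ((-21 + W) + 18/(W²)) = 6 - ((-21 + W) + 18/W²) = 6 - (-21 + W + 18/W²) = 6 + (21 - W - 18/W²) = 27 - W - 18/W²)
B(A) = 2*A/(-4 + A) (B(A) = (2*A)/(-4 + A) = 2*A/(-4 + A))
√(B((-1 - 11)/(31 - 4)) + P(-3)) = √(2*((-1 - 11)/(31 - 4))/(-4 + (-1 - 11)/(31 - 4)) + (27 - 1*(-3) - 18/(-3)²)) = √(2*(-12/27)/(-4 - 12/27) + (27 + 3 - 18*⅑)) = √(2*(-12*1/27)/(-4 - 12*1/27) + (27 + 3 - 2)) = √(2*(-4/9)/(-4 - 4/9) + 28) = √(2*(-4/9)/(-40/9) + 28) = √(2*(-4/9)*(-9/40) + 28) = √(⅕ + 28) = √(141/5) = √705/5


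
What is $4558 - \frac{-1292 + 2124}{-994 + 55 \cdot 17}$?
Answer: $\frac{269754}{59} \approx 4572.1$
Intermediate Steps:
$4558 - \frac{-1292 + 2124}{-994 + 55 \cdot 17} = 4558 - \frac{832}{-994 + 935} = 4558 - \frac{832}{-59} = 4558 - 832 \left(- \frac{1}{59}\right) = 4558 - - \frac{832}{59} = 4558 + \frac{832}{59} = \frac{269754}{59}$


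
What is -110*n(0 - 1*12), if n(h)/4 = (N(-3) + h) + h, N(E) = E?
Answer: 11880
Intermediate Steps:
n(h) = -12 + 8*h (n(h) = 4*((-3 + h) + h) = 4*(-3 + 2*h) = -12 + 8*h)
-110*n(0 - 1*12) = -110*(-12 + 8*(0 - 1*12)) = -110*(-12 + 8*(0 - 12)) = -110*(-12 + 8*(-12)) = -110*(-12 - 96) = -110*(-108) = 11880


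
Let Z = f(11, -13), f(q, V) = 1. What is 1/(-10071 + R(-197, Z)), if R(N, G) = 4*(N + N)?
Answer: -1/11647 ≈ -8.5859e-5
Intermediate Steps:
Z = 1
R(N, G) = 8*N (R(N, G) = 4*(2*N) = 8*N)
1/(-10071 + R(-197, Z)) = 1/(-10071 + 8*(-197)) = 1/(-10071 - 1576) = 1/(-11647) = -1/11647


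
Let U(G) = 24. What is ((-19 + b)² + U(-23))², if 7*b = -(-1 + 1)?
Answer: 148225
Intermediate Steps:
b = 0 (b = (-(-1 + 1))/7 = (-1*0)/7 = (⅐)*0 = 0)
((-19 + b)² + U(-23))² = ((-19 + 0)² + 24)² = ((-19)² + 24)² = (361 + 24)² = 385² = 148225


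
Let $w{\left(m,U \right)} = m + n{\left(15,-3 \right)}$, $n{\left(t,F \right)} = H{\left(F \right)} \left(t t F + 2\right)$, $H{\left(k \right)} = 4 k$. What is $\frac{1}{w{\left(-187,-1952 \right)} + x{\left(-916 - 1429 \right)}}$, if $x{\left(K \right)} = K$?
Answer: $\frac{1}{5544} \approx 0.00018038$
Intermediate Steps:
$n{\left(t,F \right)} = 4 F \left(2 + F t^{2}\right)$ ($n{\left(t,F \right)} = 4 F \left(t t F + 2\right) = 4 F \left(t^{2} F + 2\right) = 4 F \left(F t^{2} + 2\right) = 4 F \left(2 + F t^{2}\right)$)
$w{\left(m,U \right)} = 8076 + m$ ($w{\left(m,U \right)} = m + 4 \left(-3\right) \left(2 - 3 \cdot 15^{2}\right) = m + 4 \left(-3\right) \left(2 - 675\right) = m + 4 \left(-3\right) \left(-673\right) = m + 8076 = 8076 + m$)
$\frac{1}{w{\left(-187,-1952 \right)} + x{\left(-916 - 1429 \right)}} = \frac{1}{\left(8076 - 187\right) - 2345} = \frac{1}{7889 - 2345} = \frac{1}{5544}$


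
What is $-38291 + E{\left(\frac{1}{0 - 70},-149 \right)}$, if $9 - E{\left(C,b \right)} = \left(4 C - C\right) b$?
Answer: $- \frac{2680187}{70} \approx -38288.0$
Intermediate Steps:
$E{\left(C,b \right)} = 9 - 3 C b$ ($E{\left(C,b \right)} = 9 - \left(4 C - C\right) b = 9 - 3 C b$)
$-38291 + E{\left(\frac{1}{0 - 70},-149 \right)} = -38291 + \left(9 - 3 \frac{1}{0 - 70} \left(-149\right)\right) = -38291 + \left(9 - 3 \frac{1}{-70} \left(-149\right)\right) = -38291 + \left(9 - \left(- \frac{3}{70}\right) \left(-149\right)\right) = -38291 + \left(9 - \frac{447}{70}\right) = -38291 + \frac{183}{70} = - \frac{2680187}{70}$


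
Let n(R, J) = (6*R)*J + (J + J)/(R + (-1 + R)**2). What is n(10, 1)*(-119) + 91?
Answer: -91671/13 ≈ -7051.6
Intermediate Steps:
n(R, J) = 2*J/(R + (-1 + R)**2) + 6*J*R (n(R, J) = 6*J*R + (2*J)/(R + (-1 + R)**2) = 6*J*R + 2*J/(R + (-1 + R)**2) = 2*J/(R + (-1 + R)**2) + 6*J*R)
n(10, 1)*(-119) + 91 = (2*1*(1 + 3*10**2 + 3*10*(-1 + 10)**2)/(10 + (-1 + 10)**2))*(-119) + 91 = (2*1*(1 + 3*100 + 3*10*9**2)/(10 + 9**2))*(-119) + 91 = (2*1*(1 + 300 + 3*10*81)/(10 + 81))*(-119) + 91 = (2*1*(1 + 300 + 2430)/91)*(-119) + 91 = (2*1*(1/91)*2731)*(-119) + 91 = (5462/91)*(-119) + 91 = -92854/13 + 91 = -91671/13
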